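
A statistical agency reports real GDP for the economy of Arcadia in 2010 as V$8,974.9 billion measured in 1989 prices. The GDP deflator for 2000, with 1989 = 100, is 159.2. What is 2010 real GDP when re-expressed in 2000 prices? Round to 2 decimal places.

V$14,288.04 billion

Real GDP in 2000 prices = Real GDP in 1989 prices × (P_2000/P_1989) = 8974.9 × 1.592 = 14288.04.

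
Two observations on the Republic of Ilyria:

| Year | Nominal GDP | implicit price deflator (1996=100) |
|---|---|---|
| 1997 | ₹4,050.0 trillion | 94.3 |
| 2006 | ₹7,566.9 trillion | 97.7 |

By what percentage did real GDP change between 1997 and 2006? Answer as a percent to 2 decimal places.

80.34%

Real GDP 1997 = 4050.0 / 0.943 = 4294.80.
Real GDP 2006 = 7566.9 / 0.977 = 7745.04.
Real growth = 7745.04 / 4294.80 − 1 = 0.8034.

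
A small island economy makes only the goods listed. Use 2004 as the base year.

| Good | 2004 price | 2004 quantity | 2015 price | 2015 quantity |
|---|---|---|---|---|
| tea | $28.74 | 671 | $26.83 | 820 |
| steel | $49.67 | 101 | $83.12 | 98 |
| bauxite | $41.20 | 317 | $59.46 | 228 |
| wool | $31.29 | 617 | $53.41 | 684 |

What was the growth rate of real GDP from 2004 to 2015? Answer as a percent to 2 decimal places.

Real GDP 2004 = Nominal GDP 2004 = 28.74·671 + 49.67·101 + 41.20·317 + 31.29·617 = 56667.54.
Real GDP 2015 (at 2004 prices) = 28.74·820 + 49.67·98 + 41.20·228 + 31.29·684 = 59230.42.
Real growth = 59230.42/56667.54 − 1 = 0.0452.

4.52%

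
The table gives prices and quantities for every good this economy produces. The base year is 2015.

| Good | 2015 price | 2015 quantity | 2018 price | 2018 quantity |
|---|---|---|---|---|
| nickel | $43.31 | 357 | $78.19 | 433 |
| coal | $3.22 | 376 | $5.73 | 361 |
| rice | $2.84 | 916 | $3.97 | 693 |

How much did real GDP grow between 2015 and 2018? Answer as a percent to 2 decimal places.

Real GDP 2015 = Nominal GDP 2015 = 43.31·357 + 3.22·376 + 2.84·916 = 19273.83.
Real GDP 2018 (at 2015 prices) = 43.31·433 + 3.22·361 + 2.84·693 = 21883.77.
Real growth = 21883.77/19273.83 − 1 = 0.1354.

13.54%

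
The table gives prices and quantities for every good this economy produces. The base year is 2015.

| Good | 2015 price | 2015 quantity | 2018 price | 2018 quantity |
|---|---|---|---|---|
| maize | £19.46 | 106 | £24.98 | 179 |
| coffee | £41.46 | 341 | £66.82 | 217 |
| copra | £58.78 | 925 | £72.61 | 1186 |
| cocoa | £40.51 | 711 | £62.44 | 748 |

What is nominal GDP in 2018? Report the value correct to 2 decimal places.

£151791.94

Nominal GDP 2018 = Σ (p_2018 × q_2018) = 24.98·179 + 66.82·217 + 72.61·1186 + 62.44·748 = 151791.94.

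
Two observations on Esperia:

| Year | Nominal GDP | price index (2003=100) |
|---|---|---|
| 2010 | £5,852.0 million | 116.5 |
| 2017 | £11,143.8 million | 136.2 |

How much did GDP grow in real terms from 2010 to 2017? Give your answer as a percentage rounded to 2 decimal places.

62.88%

Real GDP 2010 = 5852.0 / 1.165 = 5023.18.
Real GDP 2017 = 11143.8 / 1.362 = 8181.94.
Real growth = 8181.94 / 5023.18 − 1 = 0.6288.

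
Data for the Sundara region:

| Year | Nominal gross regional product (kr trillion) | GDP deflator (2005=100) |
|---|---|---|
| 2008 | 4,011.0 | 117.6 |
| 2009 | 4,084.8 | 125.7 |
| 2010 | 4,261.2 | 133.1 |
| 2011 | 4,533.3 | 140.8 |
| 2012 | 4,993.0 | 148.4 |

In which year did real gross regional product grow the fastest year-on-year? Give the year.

2009: real = 4084.8/1.257 = 3249.64; growth vs 2008 (3410.71) = -4.72%.
2010: real = 4261.2/1.331 = 3201.50; growth vs 2009 (3249.64) = -1.48%.
2011: real = 4533.3/1.408 = 3219.67; growth vs 2010 (3201.50) = 0.57%.
2012: real = 4993.0/1.484 = 3364.56; growth vs 2011 (3219.67) = 4.50%.

2012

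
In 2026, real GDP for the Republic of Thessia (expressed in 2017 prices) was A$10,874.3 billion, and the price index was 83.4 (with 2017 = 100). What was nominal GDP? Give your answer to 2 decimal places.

A$9,069.17 billion

Nominal GDP = Real × (price index/100) = 10874.3 × 0.834 = 9069.17.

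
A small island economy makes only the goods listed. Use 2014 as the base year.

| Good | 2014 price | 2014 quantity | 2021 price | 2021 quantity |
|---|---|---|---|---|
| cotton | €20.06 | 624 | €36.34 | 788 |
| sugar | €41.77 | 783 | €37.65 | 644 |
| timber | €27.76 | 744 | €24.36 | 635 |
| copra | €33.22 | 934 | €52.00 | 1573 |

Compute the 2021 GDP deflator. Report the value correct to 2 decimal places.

Nominal GDP 2021 = 36.34·788 + 37.65·644 + 24.36·635 + 52.00·1573 = 150147.12.
Real GDP 2021 (at 2014 prices) = 20.06·788 + 41.77·644 + 27.76·635 + 33.22·1573 = 112589.82.
Deflator = Nominal/Real × 100 = 150147.12/112589.82 × 100 = 133.358.

133.36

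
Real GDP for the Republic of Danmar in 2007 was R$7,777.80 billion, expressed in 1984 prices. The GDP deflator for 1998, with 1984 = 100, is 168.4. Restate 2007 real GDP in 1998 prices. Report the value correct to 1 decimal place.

R$13,097.8 billion

Real GDP in 1998 prices = Real GDP in 1984 prices × (P_1998/P_1984) = 7777.80 × 1.684 = 13097.82.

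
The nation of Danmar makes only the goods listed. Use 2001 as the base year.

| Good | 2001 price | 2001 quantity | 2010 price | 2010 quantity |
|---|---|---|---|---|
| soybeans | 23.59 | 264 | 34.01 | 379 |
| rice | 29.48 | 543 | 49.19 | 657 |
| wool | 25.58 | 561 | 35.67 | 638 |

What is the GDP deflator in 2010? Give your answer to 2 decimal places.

Nominal GDP 2010 = 34.01·379 + 49.19·657 + 35.67·638 = 67965.08.
Real GDP 2010 (at 2001 prices) = 23.59·379 + 29.48·657 + 25.58·638 = 44629.01.
Deflator = Nominal/Real × 100 = 67965.08/44629.01 × 100 = 152.289.

152.29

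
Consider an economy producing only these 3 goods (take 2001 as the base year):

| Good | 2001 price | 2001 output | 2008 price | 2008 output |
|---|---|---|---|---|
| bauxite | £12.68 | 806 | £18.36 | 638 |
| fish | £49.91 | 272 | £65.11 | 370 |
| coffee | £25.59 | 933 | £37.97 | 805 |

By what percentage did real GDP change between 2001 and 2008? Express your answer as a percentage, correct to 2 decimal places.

-1.08%

Real GDP 2001 = Nominal GDP 2001 = 12.68·806 + 49.91·272 + 25.59·933 = 47671.07.
Real GDP 2008 (at 2001 prices) = 12.68·638 + 49.91·370 + 25.59·805 = 47156.49.
Real growth = 47156.49/47671.07 − 1 = -0.0108.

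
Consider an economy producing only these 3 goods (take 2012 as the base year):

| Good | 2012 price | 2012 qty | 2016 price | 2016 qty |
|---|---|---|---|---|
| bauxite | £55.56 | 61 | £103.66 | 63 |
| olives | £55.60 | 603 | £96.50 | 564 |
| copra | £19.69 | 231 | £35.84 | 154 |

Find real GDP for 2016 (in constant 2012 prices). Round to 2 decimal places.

£37890.94

Real GDP 2016 = Σ (p_2012 × q_2016) = 55.56·63 + 55.60·564 + 19.69·154 = 37890.94.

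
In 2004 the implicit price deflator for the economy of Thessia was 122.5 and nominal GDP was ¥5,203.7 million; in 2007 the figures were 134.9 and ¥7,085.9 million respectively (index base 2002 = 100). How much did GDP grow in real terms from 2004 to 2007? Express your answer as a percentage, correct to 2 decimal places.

23.65%

Real GDP 2004 = 5203.7 / 1.225 = 4247.92.
Real GDP 2007 = 7085.9 / 1.349 = 5252.71.
Real growth = 5252.71 / 4247.92 − 1 = 0.2365.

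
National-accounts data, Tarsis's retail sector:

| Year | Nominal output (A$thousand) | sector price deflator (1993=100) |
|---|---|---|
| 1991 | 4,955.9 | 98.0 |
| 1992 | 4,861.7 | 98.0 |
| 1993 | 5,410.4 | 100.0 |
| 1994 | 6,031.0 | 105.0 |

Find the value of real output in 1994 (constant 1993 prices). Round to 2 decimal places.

A$5,743.81 thousand

Real output 1994 = 6031.0 / 1.050 = 5743.81.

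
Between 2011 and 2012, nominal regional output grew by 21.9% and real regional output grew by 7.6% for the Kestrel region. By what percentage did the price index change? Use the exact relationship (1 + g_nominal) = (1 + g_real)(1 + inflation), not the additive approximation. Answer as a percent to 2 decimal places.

13.29%

(1 + g_nom) = (1 + g_real)(1 + π), so π = 1.2190 / 1.0760 − 1 = 0.13290.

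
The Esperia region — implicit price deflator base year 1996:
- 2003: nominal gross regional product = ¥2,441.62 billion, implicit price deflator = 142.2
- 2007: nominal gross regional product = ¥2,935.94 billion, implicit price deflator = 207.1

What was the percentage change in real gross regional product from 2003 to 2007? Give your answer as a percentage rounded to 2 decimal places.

-17.44%

Deflate each year: 2003 → 2441.62/1.422 = 1717.03; 2007 → 2935.94/2.071 = 1417.64.
So real gross regional product changed by 1417.64/1717.03 − 1 = -0.1744, i.e. -17.44%.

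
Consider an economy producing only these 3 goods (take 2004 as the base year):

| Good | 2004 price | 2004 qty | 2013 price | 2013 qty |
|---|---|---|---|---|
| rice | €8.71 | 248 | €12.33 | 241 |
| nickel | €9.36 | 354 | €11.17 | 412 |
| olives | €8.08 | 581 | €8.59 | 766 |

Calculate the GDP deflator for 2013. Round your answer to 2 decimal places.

116.54

Nominal GDP 2013 = 12.33·241 + 11.17·412 + 8.59·766 = 14153.51.
Real GDP 2013 (at 2004 prices) = 8.71·241 + 9.36·412 + 8.08·766 = 12144.71.
Deflator = Nominal/Real × 100 = 14153.51/12144.71 × 100 = 116.541.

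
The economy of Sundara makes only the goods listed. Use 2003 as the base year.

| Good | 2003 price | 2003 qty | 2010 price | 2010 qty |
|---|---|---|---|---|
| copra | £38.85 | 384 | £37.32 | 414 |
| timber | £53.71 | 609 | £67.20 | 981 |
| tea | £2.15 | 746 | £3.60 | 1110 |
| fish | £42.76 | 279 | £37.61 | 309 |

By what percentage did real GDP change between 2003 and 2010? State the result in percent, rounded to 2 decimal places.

Real GDP 2003 = Nominal GDP 2003 = 38.85·384 + 53.71·609 + 2.15·746 + 42.76·279 = 61161.73.
Real GDP 2010 (at 2003 prices) = 38.85·414 + 53.71·981 + 2.15·1110 + 42.76·309 = 84372.75.
Real growth = 84372.75/61161.73 − 1 = 0.3795.

37.95%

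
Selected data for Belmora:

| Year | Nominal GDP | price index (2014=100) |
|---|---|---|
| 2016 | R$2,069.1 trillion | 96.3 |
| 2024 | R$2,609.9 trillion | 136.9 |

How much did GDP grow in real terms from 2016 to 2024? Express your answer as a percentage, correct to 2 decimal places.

Real GDP 2016 = 2069.1 / 0.963 = 2148.60.
Real GDP 2024 = 2609.9 / 1.369 = 1906.43.
Real growth = 1906.43 / 2148.60 − 1 = -0.1127.

-11.27%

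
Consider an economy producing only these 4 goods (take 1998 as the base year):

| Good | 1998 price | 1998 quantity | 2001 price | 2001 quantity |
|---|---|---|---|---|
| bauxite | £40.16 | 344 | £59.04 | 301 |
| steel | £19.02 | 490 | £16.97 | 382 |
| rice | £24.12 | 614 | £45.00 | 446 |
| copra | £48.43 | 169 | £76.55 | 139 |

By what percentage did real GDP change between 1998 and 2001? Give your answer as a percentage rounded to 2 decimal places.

Real GDP 1998 = Nominal GDP 1998 = 40.16·344 + 19.02·490 + 24.12·614 + 48.43·169 = 46129.19.
Real GDP 2001 (at 1998 prices) = 40.16·301 + 19.02·382 + 24.12·446 + 48.43·139 = 36843.09.
Real growth = 36843.09/46129.19 − 1 = -0.2013.

-20.13%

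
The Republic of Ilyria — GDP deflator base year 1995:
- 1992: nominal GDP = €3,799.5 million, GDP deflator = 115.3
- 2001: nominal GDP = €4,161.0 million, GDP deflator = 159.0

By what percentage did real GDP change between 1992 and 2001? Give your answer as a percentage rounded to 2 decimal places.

Deflate each year: 1992 → 3799.5/1.153 = 3295.32; 2001 → 4161.0/1.590 = 2616.98.
So real GDP changed by 2616.98/3295.32 − 1 = -0.2058, i.e. -20.58%.

-20.58%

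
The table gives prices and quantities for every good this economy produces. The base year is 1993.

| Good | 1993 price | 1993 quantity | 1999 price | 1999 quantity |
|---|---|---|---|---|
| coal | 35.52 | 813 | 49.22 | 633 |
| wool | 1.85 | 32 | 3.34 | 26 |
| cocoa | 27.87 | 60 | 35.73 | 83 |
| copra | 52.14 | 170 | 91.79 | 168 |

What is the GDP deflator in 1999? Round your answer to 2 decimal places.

Nominal GDP 1999 = 49.22·633 + 3.34·26 + 35.73·83 + 91.79·168 = 49629.41.
Real GDP 1999 (at 1993 prices) = 35.52·633 + 1.85·26 + 27.87·83 + 52.14·168 = 33604.99.
Deflator = Nominal/Real × 100 = 49629.41/33604.99 × 100 = 147.685.

147.68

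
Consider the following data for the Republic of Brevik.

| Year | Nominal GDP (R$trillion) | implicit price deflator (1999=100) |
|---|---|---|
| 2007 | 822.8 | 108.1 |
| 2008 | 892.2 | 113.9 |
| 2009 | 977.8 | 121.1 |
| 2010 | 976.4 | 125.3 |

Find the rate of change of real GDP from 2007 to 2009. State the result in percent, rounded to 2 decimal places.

Real GDP 2007 = 822.8/1.081 = 761.15.
Real GDP 2009 = 977.8/1.211 = 807.43.
Change = 807.43/761.15 − 1 = 0.0608.

6.08%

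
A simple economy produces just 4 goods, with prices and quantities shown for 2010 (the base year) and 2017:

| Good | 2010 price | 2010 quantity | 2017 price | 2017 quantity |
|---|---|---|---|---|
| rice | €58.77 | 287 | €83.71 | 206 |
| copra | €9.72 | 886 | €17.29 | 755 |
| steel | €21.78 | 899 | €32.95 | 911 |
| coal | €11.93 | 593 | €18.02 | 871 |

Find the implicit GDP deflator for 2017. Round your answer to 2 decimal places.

Nominal GDP 2017 = 83.71·206 + 17.29·755 + 32.95·911 + 18.02·871 = 76011.08.
Real GDP 2017 (at 2010 prices) = 58.77·206 + 9.72·755 + 21.78·911 + 11.93·871 = 49677.83.
Deflator = Nominal/Real × 100 = 76011.08/49677.83 × 100 = 153.008.

153.01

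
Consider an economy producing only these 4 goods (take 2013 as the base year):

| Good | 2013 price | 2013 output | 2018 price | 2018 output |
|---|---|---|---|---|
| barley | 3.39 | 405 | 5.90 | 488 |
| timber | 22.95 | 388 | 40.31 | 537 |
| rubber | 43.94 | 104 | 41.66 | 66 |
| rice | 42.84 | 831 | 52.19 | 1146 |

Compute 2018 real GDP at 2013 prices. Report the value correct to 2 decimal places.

65973.15

Real GDP 2018 = Σ (p_2013 × q_2018) = 3.39·488 + 22.95·537 + 43.94·66 + 42.84·1146 = 65973.15.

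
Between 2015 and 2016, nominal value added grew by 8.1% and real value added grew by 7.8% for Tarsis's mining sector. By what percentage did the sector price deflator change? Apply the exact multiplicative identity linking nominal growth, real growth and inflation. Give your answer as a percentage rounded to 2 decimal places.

(1 + g_nom) = (1 + g_real)(1 + π), so π = 1.0810 / 1.0780 − 1 = 0.00278.

0.28%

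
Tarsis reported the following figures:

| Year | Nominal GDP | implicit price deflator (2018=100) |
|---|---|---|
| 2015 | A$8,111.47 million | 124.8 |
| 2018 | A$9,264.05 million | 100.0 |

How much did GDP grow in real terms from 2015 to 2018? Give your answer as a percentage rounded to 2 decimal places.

42.53%

Real GDP 2015 = 8111.47 / 1.248 = 6499.58.
Real GDP 2018 = 9264.05 / 1.000 = 9264.05.
Real growth = 9264.05 / 6499.58 − 1 = 0.4253.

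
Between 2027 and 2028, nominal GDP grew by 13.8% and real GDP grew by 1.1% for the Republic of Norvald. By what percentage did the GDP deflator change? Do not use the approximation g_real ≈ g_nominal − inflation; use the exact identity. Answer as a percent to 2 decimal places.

(1 + g_nom) = (1 + g_real)(1 + π), so π = 1.1380 / 1.0110 − 1 = 0.12562.

12.56%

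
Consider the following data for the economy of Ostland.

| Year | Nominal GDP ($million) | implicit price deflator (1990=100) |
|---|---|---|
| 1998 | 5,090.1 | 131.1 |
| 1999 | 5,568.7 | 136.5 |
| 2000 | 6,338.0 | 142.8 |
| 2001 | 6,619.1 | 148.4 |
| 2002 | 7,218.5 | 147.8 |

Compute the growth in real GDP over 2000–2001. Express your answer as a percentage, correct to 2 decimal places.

0.49%

Real GDP 2000 = 6338.0/1.428 = 4438.38.
Real GDP 2001 = 6619.1/1.484 = 4460.31.
Change = 4460.31/4438.38 − 1 = 0.0049.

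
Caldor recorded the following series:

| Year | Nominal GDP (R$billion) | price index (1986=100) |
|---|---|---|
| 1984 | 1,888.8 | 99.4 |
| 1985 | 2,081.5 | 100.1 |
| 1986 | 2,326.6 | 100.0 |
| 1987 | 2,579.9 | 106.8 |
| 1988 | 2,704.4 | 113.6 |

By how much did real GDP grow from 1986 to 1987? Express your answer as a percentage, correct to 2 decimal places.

Real GDP 1986 = 2326.6/1.000 = 2326.60.
Real GDP 1987 = 2579.9/1.068 = 2415.64.
Change = 2415.64/2326.60 − 1 = 0.0383.

3.83%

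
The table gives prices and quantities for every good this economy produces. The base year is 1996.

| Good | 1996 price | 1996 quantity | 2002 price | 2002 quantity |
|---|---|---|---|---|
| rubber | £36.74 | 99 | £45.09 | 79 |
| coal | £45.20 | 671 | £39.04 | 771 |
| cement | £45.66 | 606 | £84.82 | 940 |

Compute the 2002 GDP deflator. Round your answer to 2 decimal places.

140.56

Nominal GDP 2002 = 45.09·79 + 39.04·771 + 84.82·940 = 113392.75.
Real GDP 2002 (at 1996 prices) = 36.74·79 + 45.20·771 + 45.66·940 = 80672.06.
Deflator = Nominal/Real × 100 = 113392.75/80672.06 × 100 = 140.560.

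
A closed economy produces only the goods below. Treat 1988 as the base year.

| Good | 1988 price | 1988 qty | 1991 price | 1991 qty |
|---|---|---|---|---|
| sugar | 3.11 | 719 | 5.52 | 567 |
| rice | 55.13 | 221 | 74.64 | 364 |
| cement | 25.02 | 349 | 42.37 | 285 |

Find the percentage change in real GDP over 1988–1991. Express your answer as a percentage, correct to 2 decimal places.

25.09%

Real GDP 1988 = Nominal GDP 1988 = 3.11·719 + 55.13·221 + 25.02·349 = 23151.80.
Real GDP 1991 (at 1988 prices) = 3.11·567 + 55.13·364 + 25.02·285 = 28961.39.
Real growth = 28961.39/23151.80 − 1 = 0.2509.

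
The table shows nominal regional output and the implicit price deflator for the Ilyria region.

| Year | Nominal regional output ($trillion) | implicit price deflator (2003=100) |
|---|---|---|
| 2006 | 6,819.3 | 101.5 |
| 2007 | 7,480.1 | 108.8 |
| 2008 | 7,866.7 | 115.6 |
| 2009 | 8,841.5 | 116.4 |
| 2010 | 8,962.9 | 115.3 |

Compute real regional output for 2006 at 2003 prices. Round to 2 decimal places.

Real regional output 2006 = 6819.3 / 1.015 = 6718.52.

$6,718.52 trillion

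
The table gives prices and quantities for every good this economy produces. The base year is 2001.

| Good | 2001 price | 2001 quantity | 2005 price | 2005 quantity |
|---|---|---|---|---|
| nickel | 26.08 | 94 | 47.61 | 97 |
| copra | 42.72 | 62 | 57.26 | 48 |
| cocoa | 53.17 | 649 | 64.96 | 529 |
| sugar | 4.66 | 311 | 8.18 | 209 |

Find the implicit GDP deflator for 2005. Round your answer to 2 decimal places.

Nominal GDP 2005 = 47.61·97 + 57.26·48 + 64.96·529 + 8.18·209 = 43440.11.
Real GDP 2005 (at 2001 prices) = 26.08·97 + 42.72·48 + 53.17·529 + 4.66·209 = 33681.19.
Deflator = Nominal/Real × 100 = 43440.11/33681.19 × 100 = 128.974.

128.97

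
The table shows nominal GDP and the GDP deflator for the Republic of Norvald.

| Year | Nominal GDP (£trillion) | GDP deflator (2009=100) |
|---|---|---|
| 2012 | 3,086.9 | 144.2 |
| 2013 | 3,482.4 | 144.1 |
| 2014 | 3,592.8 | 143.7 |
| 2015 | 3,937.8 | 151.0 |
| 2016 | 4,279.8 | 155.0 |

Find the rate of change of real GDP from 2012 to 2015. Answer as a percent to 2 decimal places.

21.82%

Real GDP 2012 = 3086.9/1.442 = 2140.71.
Real GDP 2015 = 3937.8/1.510 = 2607.81.
Change = 2607.81/2140.71 − 1 = 0.2182.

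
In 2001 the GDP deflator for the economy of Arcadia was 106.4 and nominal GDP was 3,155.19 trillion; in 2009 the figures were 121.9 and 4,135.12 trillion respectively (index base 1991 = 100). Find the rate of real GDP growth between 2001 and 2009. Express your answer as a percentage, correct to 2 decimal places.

14.39%

Deflate each year: 2001 → 3155.19/1.064 = 2965.40; 2009 → 4135.12/1.219 = 3392.22.
So real GDP changed by 3392.22/2965.40 − 1 = 0.1439, i.e. 14.39%.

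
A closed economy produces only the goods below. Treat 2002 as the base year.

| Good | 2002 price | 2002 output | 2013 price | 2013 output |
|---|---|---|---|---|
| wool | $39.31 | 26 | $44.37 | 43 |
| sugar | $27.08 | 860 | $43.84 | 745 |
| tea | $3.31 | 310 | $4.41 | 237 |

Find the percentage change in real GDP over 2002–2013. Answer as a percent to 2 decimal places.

Real GDP 2002 = Nominal GDP 2002 = 39.31·26 + 27.08·860 + 3.31·310 = 25336.96.
Real GDP 2013 (at 2002 prices) = 39.31·43 + 27.08·745 + 3.31·237 = 22649.40.
Real growth = 22649.40/25336.96 − 1 = -0.1061.

-10.61%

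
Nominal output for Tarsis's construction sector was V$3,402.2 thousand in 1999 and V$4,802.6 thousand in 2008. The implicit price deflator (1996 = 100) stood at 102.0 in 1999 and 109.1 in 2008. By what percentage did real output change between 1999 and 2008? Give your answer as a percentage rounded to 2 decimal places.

31.98%

Real output 1999 = 3402.2 / 1.020 = 3335.49.
Real output 2008 = 4802.6 / 1.091 = 4402.02.
Real growth = 4402.02 / 3335.49 − 1 = 0.3198.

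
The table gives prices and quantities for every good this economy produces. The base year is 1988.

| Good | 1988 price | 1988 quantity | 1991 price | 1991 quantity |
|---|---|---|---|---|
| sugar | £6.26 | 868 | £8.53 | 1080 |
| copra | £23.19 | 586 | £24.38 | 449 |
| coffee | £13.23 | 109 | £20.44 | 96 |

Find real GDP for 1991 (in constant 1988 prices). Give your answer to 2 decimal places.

£18443.19

Real GDP 1991 = Σ (p_1988 × q_1991) = 6.26·1080 + 23.19·449 + 13.23·96 = 18443.19.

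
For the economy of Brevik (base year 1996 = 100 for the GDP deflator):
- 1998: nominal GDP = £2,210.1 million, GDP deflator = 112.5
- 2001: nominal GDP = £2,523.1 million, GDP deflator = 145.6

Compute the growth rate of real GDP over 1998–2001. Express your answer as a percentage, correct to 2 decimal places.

Real GDP 1998 = 2210.1 / 1.125 = 1964.53.
Real GDP 2001 = 2523.1 / 1.456 = 1732.90.
Real growth = 1732.90 / 1964.53 − 1 = -0.1179.

-11.79%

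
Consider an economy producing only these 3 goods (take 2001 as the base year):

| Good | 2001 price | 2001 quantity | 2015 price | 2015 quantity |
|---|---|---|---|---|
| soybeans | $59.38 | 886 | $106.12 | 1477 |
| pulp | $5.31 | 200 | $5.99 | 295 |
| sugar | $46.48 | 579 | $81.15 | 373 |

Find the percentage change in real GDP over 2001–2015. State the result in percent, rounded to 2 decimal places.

Real GDP 2001 = Nominal GDP 2001 = 59.38·886 + 5.31·200 + 46.48·579 = 80584.60.
Real GDP 2015 (at 2001 prices) = 59.38·1477 + 5.31·295 + 46.48·373 = 106607.75.
Real growth = 106607.75/80584.60 − 1 = 0.3229.

32.29%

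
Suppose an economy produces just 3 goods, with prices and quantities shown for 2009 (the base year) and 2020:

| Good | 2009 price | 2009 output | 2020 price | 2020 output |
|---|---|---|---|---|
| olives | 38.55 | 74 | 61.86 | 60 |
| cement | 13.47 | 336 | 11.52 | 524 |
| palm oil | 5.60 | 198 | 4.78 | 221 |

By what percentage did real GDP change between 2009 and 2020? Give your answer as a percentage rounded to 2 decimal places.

Real GDP 2009 = Nominal GDP 2009 = 38.55·74 + 13.47·336 + 5.60·198 = 8487.42.
Real GDP 2020 (at 2009 prices) = 38.55·60 + 13.47·524 + 5.60·221 = 10608.88.
Real growth = 10608.88/8487.42 − 1 = 0.2500.

25.00%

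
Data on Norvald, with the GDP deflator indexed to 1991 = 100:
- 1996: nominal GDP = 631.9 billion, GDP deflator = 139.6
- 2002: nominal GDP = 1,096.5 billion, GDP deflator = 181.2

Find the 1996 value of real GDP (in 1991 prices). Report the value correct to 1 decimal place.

Real GDP = Nominal / (GDP deflator/100) = 631.9 / 1.396 = 452.65.

452.7 billion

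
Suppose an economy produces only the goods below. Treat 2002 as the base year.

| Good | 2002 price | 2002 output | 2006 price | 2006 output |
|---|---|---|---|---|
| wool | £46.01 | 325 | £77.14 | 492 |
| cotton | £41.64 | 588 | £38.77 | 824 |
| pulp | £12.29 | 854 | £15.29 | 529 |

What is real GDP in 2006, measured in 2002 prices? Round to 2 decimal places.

£63449.69

Real GDP 2006 = Σ (p_2002 × q_2006) = 46.01·492 + 41.64·824 + 12.29·529 = 63449.69.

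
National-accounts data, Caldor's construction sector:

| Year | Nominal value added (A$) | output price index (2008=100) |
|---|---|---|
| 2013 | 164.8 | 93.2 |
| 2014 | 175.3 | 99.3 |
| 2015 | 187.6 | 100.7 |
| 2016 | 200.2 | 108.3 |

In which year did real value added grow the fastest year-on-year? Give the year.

2015

2014: real = 175.3/0.993 = 176.54; growth vs 2013 (176.82) = -0.16%.
2015: real = 187.6/1.007 = 186.30; growth vs 2014 (176.54) = 5.53%.
2016: real = 200.2/1.083 = 184.86; growth vs 2015 (186.30) = -0.77%.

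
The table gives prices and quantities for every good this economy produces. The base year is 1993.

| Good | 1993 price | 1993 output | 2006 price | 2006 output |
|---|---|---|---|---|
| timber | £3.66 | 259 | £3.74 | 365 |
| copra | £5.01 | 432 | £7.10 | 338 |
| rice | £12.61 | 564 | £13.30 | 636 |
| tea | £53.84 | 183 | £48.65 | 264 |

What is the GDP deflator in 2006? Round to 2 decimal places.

Nominal GDP 2006 = 3.74·365 + 7.10·338 + 13.30·636 + 48.65·264 = 25067.30.
Real GDP 2006 (at 1993 prices) = 3.66·365 + 5.01·338 + 12.61·636 + 53.84·264 = 25263.00.
Deflator = Nominal/Real × 100 = 25067.30/25263.00 × 100 = 99.225.

99.23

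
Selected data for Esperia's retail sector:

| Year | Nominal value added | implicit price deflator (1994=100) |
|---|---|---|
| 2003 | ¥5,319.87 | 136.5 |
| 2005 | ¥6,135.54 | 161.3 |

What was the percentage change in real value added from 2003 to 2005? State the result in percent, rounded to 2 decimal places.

-2.40%

Real value added 2003 = 5319.87 / 1.365 = 3897.34.
Real value added 2005 = 6135.54 / 1.613 = 3803.81.
Real growth = 3803.81 / 3897.34 − 1 = -0.0240.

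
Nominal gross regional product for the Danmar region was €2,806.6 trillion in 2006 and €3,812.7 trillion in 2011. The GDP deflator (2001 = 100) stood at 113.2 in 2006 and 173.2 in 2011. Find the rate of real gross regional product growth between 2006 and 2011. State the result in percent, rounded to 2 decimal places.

-11.21%

Real gross regional product 2006 = 2806.6 / 1.132 = 2479.33.
Real gross regional product 2011 = 3812.7 / 1.732 = 2201.33.
Real growth = 2201.33 / 2479.33 − 1 = -0.1121.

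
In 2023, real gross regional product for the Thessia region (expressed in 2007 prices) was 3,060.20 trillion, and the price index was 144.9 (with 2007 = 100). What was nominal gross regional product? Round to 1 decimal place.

4,434.2 trillion

Nominal gross regional product = Real × (price index/100) = 3060.20 × 1.449 = 4434.23.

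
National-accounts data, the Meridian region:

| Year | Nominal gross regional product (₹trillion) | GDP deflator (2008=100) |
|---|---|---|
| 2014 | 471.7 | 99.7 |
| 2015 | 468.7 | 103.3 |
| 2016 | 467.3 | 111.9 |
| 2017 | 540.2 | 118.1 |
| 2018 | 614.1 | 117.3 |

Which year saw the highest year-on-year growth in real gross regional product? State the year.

2015: real = 468.7/1.033 = 453.73; growth vs 2014 (473.12) = -4.10%.
2016: real = 467.3/1.119 = 417.61; growth vs 2015 (453.73) = -7.96%.
2017: real = 540.2/1.181 = 457.41; growth vs 2016 (417.61) = 9.53%.
2018: real = 614.1/1.173 = 523.53; growth vs 2017 (457.41) = 14.46%.

2018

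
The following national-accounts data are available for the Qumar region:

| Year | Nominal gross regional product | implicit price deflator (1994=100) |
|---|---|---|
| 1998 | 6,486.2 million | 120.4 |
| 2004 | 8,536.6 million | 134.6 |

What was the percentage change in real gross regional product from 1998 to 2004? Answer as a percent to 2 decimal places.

Deflate each year: 1998 → 6486.2/1.204 = 5387.21; 2004 → 8536.6/1.346 = 6342.20.
So real gross regional product changed by 6342.20/5387.21 − 1 = 0.1773, i.e. 17.73%.

17.73%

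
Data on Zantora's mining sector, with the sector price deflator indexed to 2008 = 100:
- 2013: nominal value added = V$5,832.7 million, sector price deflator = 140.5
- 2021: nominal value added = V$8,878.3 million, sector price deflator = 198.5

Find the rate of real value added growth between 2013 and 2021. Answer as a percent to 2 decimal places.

7.74%

Deflate each year: 2013 → 5832.7/1.405 = 4151.39; 2021 → 8878.3/1.985 = 4472.70.
So real value added changed by 4472.70/4151.39 − 1 = 0.0774, i.e. 7.74%.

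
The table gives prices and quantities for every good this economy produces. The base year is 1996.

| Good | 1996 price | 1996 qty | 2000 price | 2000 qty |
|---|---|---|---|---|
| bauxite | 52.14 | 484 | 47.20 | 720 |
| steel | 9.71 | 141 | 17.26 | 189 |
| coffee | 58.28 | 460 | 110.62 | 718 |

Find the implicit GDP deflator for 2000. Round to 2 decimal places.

Nominal GDP 2000 = 47.20·720 + 17.26·189 + 110.62·718 = 116671.30.
Real GDP 2000 (at 1996 prices) = 52.14·720 + 9.71·189 + 58.28·718 = 81221.03.
Deflator = Nominal/Real × 100 = 116671.30/81221.03 × 100 = 143.647.

143.65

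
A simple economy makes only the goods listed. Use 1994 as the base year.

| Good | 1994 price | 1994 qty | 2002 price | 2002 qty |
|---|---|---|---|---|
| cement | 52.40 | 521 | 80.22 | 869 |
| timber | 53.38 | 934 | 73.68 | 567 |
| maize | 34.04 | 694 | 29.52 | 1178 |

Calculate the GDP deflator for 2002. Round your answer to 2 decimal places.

Nominal GDP 2002 = 80.22·869 + 73.68·567 + 29.52·1178 = 146262.30.
Real GDP 2002 (at 1994 prices) = 52.40·869 + 53.38·567 + 34.04·1178 = 115901.18.
Deflator = Nominal/Real × 100 = 146262.30/115901.18 × 100 = 126.196.

126.20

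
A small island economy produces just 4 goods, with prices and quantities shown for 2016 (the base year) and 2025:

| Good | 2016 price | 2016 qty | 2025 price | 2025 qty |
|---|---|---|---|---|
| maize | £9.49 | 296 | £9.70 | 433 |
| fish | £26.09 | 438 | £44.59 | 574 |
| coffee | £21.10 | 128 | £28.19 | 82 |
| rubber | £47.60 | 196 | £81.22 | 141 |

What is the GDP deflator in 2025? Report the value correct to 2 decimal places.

Nominal GDP 2025 = 9.70·433 + 44.59·574 + 28.19·82 + 81.22·141 = 43558.36.
Real GDP 2025 (at 2016 prices) = 9.49·433 + 26.09·574 + 21.10·82 + 47.60·141 = 27526.63.
Deflator = Nominal/Real × 100 = 43558.36/27526.63 × 100 = 158.241.

158.24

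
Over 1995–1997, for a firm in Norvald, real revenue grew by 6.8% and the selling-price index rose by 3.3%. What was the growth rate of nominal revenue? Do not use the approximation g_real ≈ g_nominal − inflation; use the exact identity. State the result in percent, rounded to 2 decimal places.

(1 + g_nom) = (1 + g_real)(1 + π) = 1.0680 × 1.0330 = 1.10324.

10.32%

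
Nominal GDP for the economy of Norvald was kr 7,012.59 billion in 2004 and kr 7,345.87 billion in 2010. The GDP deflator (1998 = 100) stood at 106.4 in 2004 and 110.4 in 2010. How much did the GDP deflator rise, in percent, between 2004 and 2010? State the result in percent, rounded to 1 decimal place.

Price-level change = 110.4 / 106.4 − 1 = 0.0376.

3.8%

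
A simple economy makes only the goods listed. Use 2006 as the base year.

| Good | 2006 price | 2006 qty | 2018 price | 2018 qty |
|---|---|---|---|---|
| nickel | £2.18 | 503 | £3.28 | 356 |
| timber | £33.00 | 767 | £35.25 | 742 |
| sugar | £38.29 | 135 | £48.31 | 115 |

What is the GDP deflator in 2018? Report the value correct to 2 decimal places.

110.83

Nominal GDP 2018 = 3.28·356 + 35.25·742 + 48.31·115 = 32878.83.
Real GDP 2018 (at 2006 prices) = 2.18·356 + 33.00·742 + 38.29·115 = 29665.43.
Deflator = Nominal/Real × 100 = 32878.83/29665.43 × 100 = 110.832.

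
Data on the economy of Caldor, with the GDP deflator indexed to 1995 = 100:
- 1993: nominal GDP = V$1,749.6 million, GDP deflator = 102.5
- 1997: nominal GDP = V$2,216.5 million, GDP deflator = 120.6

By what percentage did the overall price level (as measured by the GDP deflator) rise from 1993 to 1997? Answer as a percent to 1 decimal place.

Price-level change = 120.6 / 102.5 − 1 = 0.1766.

17.7%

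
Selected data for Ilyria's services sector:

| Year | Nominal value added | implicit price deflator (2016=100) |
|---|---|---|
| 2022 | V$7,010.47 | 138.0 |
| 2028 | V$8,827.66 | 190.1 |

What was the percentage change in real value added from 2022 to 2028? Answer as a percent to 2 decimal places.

-8.59%

Deflate each year: 2022 → 7010.47/1.380 = 5080.05; 2028 → 8827.66/1.901 = 4643.69.
So real value added changed by 4643.69/5080.05 − 1 = -0.0859, i.e. -8.59%.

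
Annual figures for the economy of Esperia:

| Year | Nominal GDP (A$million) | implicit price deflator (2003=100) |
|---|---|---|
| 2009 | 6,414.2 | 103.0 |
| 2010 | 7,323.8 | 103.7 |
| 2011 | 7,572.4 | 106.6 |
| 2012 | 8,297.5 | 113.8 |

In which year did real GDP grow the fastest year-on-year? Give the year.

2010

2010: real = 7323.8/1.037 = 7062.49; growth vs 2009 (6227.38) = 13.41%.
2011: real = 7572.4/1.066 = 7103.56; growth vs 2010 (7062.49) = 0.58%.
2012: real = 8297.5/1.138 = 7291.30; growth vs 2011 (7103.56) = 2.64%.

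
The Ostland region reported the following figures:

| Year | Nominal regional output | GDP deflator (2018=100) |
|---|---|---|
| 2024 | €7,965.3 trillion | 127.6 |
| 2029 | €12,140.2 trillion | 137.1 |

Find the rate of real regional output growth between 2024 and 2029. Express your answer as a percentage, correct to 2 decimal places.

Deflate each year: 2024 → 7965.3/1.276 = 6242.40; 2029 → 12140.2/1.371 = 8855.00.
So real regional output changed by 8855.00/6242.40 − 1 = 0.4185, i.e. 41.85%.

41.85%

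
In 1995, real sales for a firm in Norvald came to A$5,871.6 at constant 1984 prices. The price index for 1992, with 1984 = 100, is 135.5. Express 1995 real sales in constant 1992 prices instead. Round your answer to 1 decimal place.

Real sales in 1992 prices = Real sales in 1984 prices × (P_1992/P_1984) = 5871.6 × 1.355 = 7956.02.

A$7,956.0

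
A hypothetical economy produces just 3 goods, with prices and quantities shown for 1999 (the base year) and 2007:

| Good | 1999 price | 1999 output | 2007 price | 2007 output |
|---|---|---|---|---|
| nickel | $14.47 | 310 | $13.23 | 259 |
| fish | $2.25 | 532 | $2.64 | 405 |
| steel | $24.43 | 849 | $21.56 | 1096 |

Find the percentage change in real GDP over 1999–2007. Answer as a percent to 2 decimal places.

18.96%

Real GDP 1999 = Nominal GDP 1999 = 14.47·310 + 2.25·532 + 24.43·849 = 26423.77.
Real GDP 2007 (at 1999 prices) = 14.47·259 + 2.25·405 + 24.43·1096 = 31434.26.
Real growth = 31434.26/26423.77 − 1 = 0.1896.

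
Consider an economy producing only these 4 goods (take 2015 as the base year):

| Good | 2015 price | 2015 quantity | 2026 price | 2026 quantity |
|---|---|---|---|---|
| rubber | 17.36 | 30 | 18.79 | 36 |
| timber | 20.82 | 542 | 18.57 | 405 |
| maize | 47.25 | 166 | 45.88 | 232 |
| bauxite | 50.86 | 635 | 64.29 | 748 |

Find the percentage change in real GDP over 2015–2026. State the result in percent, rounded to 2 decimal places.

Real GDP 2015 = Nominal GDP 2015 = 17.36·30 + 20.82·542 + 47.25·166 + 50.86·635 = 51944.84.
Real GDP 2026 (at 2015 prices) = 17.36·36 + 20.82·405 + 47.25·232 + 50.86·748 = 58062.34.
Real growth = 58062.34/51944.84 − 1 = 0.1178.

11.78%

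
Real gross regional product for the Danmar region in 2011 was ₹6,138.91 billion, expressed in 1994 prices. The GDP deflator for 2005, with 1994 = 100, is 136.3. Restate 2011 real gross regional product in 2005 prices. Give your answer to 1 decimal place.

₹8,367.3 billion

Real gross regional product in 2005 prices = Real gross regional product in 1994 prices × (P_2005/P_1994) = 6138.91 × 1.363 = 8367.33.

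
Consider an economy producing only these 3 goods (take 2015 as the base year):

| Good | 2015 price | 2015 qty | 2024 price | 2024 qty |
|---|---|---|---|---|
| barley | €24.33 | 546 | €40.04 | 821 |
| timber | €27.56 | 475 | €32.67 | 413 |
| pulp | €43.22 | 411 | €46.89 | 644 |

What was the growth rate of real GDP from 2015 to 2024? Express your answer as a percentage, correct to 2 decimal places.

Real GDP 2015 = Nominal GDP 2015 = 24.33·546 + 27.56·475 + 43.22·411 = 44138.60.
Real GDP 2024 (at 2015 prices) = 24.33·821 + 27.56·413 + 43.22·644 = 59190.89.
Real growth = 59190.89/44138.60 − 1 = 0.3410.

34.10%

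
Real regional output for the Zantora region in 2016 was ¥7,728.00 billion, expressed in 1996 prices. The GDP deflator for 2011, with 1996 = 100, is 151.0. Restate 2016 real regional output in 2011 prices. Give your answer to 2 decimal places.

Real regional output in 2011 prices = Real regional output in 1996 prices × (P_2011/P_1996) = 7728.00 × 1.510 = 11669.28.

¥11,669.28 billion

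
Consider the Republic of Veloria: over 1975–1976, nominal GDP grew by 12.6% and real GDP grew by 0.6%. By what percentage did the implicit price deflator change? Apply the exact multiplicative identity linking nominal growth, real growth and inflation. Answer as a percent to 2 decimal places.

11.93%

(1 + g_nom) = (1 + g_real)(1 + π), so π = 1.1260 / 1.0060 − 1 = 0.11928.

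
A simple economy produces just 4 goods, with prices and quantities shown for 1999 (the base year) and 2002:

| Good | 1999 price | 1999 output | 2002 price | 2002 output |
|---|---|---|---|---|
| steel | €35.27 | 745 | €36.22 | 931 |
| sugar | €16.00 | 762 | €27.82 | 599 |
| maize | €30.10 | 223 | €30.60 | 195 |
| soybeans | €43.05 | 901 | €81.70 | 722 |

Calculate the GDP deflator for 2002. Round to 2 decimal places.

Nominal GDP 2002 = 36.22·931 + 27.82·599 + 30.60·195 + 81.70·722 = 115339.40.
Real GDP 2002 (at 1999 prices) = 35.27·931 + 16.00·599 + 30.10·195 + 43.05·722 = 79371.97.
Deflator = Nominal/Real × 100 = 115339.40/79371.97 × 100 = 145.315.

145.32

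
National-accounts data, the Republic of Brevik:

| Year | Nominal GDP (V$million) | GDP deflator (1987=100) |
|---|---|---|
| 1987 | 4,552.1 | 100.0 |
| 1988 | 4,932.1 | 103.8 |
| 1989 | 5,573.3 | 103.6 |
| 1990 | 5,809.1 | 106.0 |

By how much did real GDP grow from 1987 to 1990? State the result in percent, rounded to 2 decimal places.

20.39%

Real GDP 1987 = 4552.1/1.000 = 4552.10.
Real GDP 1990 = 5809.1/1.060 = 5480.28.
Change = 5480.28/4552.10 − 1 = 0.2039.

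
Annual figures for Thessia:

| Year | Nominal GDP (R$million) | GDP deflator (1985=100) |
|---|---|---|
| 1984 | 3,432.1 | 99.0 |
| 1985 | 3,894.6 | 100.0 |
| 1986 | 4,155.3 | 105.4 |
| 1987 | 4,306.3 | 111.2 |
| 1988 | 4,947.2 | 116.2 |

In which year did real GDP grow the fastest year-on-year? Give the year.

1985

1985: real = 3894.6/1.000 = 3894.60; growth vs 1984 (3466.77) = 12.34%.
1986: real = 4155.3/1.054 = 3942.41; growth vs 1985 (3894.60) = 1.23%.
1987: real = 4306.3/1.112 = 3872.57; growth vs 1986 (3942.41) = -1.77%.
1988: real = 4947.2/1.162 = 4257.49; growth vs 1987 (3872.57) = 9.94%.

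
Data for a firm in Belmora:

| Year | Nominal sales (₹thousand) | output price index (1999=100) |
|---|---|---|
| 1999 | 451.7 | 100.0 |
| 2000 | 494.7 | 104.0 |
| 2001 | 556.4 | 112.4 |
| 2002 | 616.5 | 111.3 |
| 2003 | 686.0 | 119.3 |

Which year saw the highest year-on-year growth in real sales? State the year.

2000: real = 494.7/1.040 = 475.67; growth vs 1999 (451.70) = 5.31%.
2001: real = 556.4/1.124 = 495.02; growth vs 2000 (475.67) = 4.07%.
2002: real = 616.5/1.113 = 553.91; growth vs 2001 (495.02) = 11.90%.
2003: real = 686.0/1.193 = 575.02; growth vs 2002 (553.91) = 3.81%.

2002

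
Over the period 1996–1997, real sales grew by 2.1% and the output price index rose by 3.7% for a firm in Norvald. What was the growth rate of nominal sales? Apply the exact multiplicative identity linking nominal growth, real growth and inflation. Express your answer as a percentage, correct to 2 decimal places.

(1 + g_nom) = (1 + g_real)(1 + π) = 1.0210 × 1.0370 = 1.05878.

5.88%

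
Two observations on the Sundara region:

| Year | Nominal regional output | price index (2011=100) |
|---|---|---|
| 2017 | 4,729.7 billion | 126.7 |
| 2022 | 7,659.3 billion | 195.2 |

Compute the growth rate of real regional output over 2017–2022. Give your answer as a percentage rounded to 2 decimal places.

5.11%

Real regional output 2017 = 4729.7 / 1.267 = 3732.99.
Real regional output 2022 = 7659.3 / 1.952 = 3923.82.
Real growth = 3923.82 / 3732.99 − 1 = 0.0511.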